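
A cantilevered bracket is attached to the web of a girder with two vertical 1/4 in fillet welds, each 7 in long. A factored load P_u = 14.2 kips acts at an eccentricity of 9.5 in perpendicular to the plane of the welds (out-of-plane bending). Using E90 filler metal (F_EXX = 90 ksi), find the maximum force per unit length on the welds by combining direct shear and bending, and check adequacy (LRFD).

L_w = 2 × 7 = 14 in; section modulus (unit throat) S = 2 × L²/6 = 16.33 in².
Direct shear f_v = P/L_w = 14.2/14 = 1.014 kip/in.
Moment M = P × e = 14.2 × 9.5 = 134.9 kip·in; bending f_b = M/S = 8.259 kip/in.
f_max = √(f_v² + f_b²) = √(1.014² + 8.259²) = 8.321 kip/in.
φr_n = 0.75 × 0.6 × 90 × (0.707 × 0.25) = 7.158 kip/in → NOT adequate.

f_max ≈ 8.32 kip/in; NOT adequate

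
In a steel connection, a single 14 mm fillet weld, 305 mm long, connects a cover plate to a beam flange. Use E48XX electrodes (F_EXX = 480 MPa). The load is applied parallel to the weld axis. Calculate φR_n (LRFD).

φR_n ≈ 652 kN

Effective throat t_e = 0.707 × 14 = 9.898 mm.
Total length L = 305 mm; A_we = 9.898 × 305 = 3019 mm².
F_nw = 0.6 F_EXX = 0.6 × 480 = 288 MPa.
φR_n = 0.75 × 288 × 3019 × 10⁻³ = 652.1 kN.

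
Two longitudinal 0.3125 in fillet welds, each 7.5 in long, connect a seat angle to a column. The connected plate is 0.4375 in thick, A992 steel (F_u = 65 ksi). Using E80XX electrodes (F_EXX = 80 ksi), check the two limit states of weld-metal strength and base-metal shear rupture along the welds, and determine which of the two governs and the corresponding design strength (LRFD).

t_e = 0.707 × 0.3125 = 0.2209 in; L = 15 in.
Weld metal: φR_n = 0.75 × 0.6 × 80 × 0.2209 × 15 = 119.3 kip.
Base metal (shear rupture): φR_n = 0.75 × 0.6 × 65 × 0.4375 × 15 = 192 kip.
Governing: weld metal.

φR_n ≈ 119 kip (weld metal governs)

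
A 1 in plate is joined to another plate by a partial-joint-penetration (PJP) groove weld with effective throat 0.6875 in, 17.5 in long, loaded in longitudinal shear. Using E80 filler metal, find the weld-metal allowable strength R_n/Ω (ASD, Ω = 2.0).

R_n/Ω ≈ 289 kips

E80XX → F_EXX = 80 ksi.
Effective throat (given) t_e = 0.6875 in.
A_we = 0.6875 × 17.5 = 12.03 in².
F_nw = 0.6 F_EXX = 48 ksi.
R_n/Ω = (48 × 12.03) / 2.0 = 288.8 kips.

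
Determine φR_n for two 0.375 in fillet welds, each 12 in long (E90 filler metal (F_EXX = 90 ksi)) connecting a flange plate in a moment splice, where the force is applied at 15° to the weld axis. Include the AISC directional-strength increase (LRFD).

t_e = 0.707 × 0.375 = 0.2651 in; A_we = 0.2651 × 24 = 6.363 in².
Directional factor: 1.0 + 0.5 sin^1.5(15°) = 1.066.
F_nw = 0.6 × 90 × 1.066 = 57.56 ksi.
φR_n = 0.75 × 57.56 × 6.363 = 274.7 kip.

φR_n ≈ 275 kip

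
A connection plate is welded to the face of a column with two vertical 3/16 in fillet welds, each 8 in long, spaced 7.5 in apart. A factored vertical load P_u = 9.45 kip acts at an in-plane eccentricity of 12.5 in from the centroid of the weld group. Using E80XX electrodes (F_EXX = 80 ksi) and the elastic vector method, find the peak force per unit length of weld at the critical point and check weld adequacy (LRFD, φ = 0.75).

f_max ≈ 2.53 kip/in; adequate

Total weld length L_w = 16 in. Treat welds as unit-width lines.
Polar moment about centroid: J = 2[d³/12 + d(b/2)²] = 2[8³/12 + 8×3.75²] = 310.3 in³.
Direct shear f_v = P/L_w = 9.45 / 16 = 0.5906 kip/in (vertical).
Torsion M = P·e = 9.45 × 12.5 = 118.12 kip·in.
Critical point at (x, y) = (3.75, 4) from centroid. f_tx = M·y/J = 1.523 kip/in; f_ty = M·x/J = 1.427 kip/in.
Resultant f_max = √[f_tx² + (f_v + f_ty)²] = √[1.523² + (0.5906 + 1.427)²] = 2.528 kip/in.
Capacity per unit length: φr_n = 0.75 × 0.6 × 80 × (0.707 × 0.1875) = 4.772 kip/in.
2.528 ≤ 4.772 → adequate.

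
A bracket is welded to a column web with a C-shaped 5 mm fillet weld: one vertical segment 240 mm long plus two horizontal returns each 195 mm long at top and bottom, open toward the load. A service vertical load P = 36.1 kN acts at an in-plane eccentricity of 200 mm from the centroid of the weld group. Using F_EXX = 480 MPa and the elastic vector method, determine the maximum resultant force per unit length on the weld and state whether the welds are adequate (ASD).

f_max ≈ 185 N/mm; adequate

Total weld length L_w = 630 mm. Treat welds as unit-width lines.
Centroid: x̄ = 2×195×97.5 / 630 = 60.36 mm from the vertical weld.
Polar moment about centroid: J = I_x + I_y = [240³/12 + 2×195×120²] + [240×60.36² + 2(195³/12 + 195×37.14²)] = 9416000 mm³.
Direct shear f_v = P/L_w = 36.1×10³ / 630 = 57.3 N/mm (vertical).
Torsion M = P·e = 36.1×10³ × 200 = 7220000 N·mm.
Critical point at (x, y) = (134.6, 120) from centroid. f_tx = M·y/J = 92.01 N/mm; f_ty = M·x/J = 103.2 N/mm.
Resultant f_max = √[f_tx² + (f_v + f_ty)²] = √[92.01² + (57.3 + 103.2)²] = 185 N/mm.
Capacity per unit length: r_n/Ω = (1/2.0) × 0.6 × 480 × (0.707 × 5) = 509 N/mm.
185 ≤ 509 → adequate.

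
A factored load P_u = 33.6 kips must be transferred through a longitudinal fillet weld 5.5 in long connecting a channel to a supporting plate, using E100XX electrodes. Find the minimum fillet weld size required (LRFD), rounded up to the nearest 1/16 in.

w = 1/4 in

E100XX → F_EXX = 100 ksi.
Total weld length L = 5.5 in.
Required throat t_e = P_u / (φ × 0.6 F_EXX × L) = 33.6 / (0.75 × 0.6 × 100 × 5.5) = 0.1358 in.
Required leg w = t_e / 0.707 = 0.192 in → use 1/4 in.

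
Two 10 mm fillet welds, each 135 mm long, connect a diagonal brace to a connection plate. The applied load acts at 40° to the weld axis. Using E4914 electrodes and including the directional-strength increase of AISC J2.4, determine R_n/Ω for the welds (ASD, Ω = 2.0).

E49XX → F_EXX = 490 MPa.
t_e = 0.707 × 10 = 7.07 mm; A_we = 7.07 × 270 = 1909 mm².
Directional factor: 1.0 + 0.5 sin^1.5(40°) = 1.258.
F_nw = 0.6 × 490 × 1.258 = 369.8 MPa.
R_n/Ω = (369.8 × 1909) / 2.0 × 10⁻³ = 352.9 kN.

R_n/Ω ≈ 353 kN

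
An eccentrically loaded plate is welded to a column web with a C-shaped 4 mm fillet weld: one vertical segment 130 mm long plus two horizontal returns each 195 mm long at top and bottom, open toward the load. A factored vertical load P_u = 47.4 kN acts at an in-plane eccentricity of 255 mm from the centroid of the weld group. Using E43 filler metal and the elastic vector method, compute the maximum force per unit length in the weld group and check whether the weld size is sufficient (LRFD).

E43XX → F_EXX = 430 MPa.
Total weld length L_w = 520 mm. Treat welds as unit-width lines.
Centroid: x̄ = 2×195×97.5 / 520 = 73.12 mm from the vertical weld.
Polar moment about centroid: J = I_x + I_y = [130³/12 + 2×195×65²] + [130×73.12² + 2(195³/12 + 195×24.38²)] = 3994000 mm³.
Direct shear f_v = P/L_w = 47.4×10³ / 520 = 91.15 N/mm (vertical).
Torsion M = P·e = 47.4×10³ × 255 = 12087000 N·mm.
Critical point at (x, y) = (121.9, 65) from centroid. f_tx = M·y/J = 196.7 N/mm; f_ty = M·x/J = 368.9 N/mm.
Resultant f_max = √[f_tx² + (f_v + f_ty)²] = √[196.7² + (91.15 + 368.9)²] = 500.3 N/mm.
Capacity per unit length: φr_n = 0.75 × 0.6 × 430 × (0.707 × 4) = 547.2 N/mm.
500.3 ≤ 547.2 → adequate.

f_max ≈ 500 N/mm; adequate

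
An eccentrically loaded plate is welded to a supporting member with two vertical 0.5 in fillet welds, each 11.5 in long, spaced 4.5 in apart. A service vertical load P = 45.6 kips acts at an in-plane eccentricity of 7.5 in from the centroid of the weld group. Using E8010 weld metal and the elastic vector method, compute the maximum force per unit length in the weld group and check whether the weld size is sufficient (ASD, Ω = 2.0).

E80XX → F_EXX = 80 ksi.
Total weld length L_w = 23 in. Treat welds as unit-width lines.
Polar moment about centroid: J = 2[d³/12 + d(b/2)²] = 2[11.5³/12 + 11.5×2.25²] = 369.9 in³.
Direct shear f_v = P/L_w = 45.6 / 23 = 1.983 kip/in (vertical).
Torsion M = P·e = 45.6 × 7.5 = 342 kip·in.
Critical point at (x, y) = (2.25, 5.75) from centroid. f_tx = M·y/J = 5.316 kip/in; f_ty = M·x/J = 2.08 kip/in.
Resultant f_max = √[f_tx² + (f_v + f_ty)²] = √[5.316² + (1.983 + 2.08)²] = 6.691 kip/in.
Capacity per unit length: r_n/Ω = (1/2.0) × 0.6 × 80 × (0.707 × 0.5) = 8.484 kip/in.
6.691 ≤ 8.484 → adequate.

f_max ≈ 6.69 kip/in; adequate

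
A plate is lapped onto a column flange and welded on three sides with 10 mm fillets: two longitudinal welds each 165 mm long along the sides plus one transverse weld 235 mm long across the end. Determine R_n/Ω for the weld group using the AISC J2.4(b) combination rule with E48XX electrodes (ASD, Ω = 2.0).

R_n/Ω ≈ 644 kN

E48XX → F_EXX = 480 MPa.
t_e = 0.707 × 10 = 7.07 mm.
R_nwl = 0.6 × 480 × 7.07 × 330 × 10⁻³ = 671.9 kN (longitudinal, 2 welds).
R_nwt = 0.6 × 480 × 7.07 × 235 × 10⁻³ = 478.5 kN (transverse, base value).
(i) R_nwl + R_nwt = 1150 kN; (ii) 0.85 R_nwl + 1.5 R_nwt = 1289 kN.
R_n = max = 1289 kN [governs: (ii)]; R_n/Ω = 644.4 kN.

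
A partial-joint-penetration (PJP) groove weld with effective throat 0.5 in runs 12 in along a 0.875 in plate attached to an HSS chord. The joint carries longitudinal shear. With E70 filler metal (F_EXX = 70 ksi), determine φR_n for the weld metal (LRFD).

φR_n ≈ 189 kips

Effective throat (given) t_e = 0.5 in.
A_we = 0.5 × 12 = 6 in².
F_nw = 0.6 F_EXX = 42 ksi.
φR_n = 0.75 × 42 × 6 = 189 kips.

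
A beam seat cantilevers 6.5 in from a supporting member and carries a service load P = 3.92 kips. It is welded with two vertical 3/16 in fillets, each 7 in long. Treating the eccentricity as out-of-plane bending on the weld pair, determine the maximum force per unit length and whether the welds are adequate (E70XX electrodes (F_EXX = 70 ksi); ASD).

f_max ≈ 1.58 kip/in; adequate

L_w = 2 × 7 = 14 in; section modulus (unit throat) S = 2 × L²/6 = 16.33 in².
Direct shear f_v = P/L_w = 3.92/14 = 0.28 kip/in.
Moment M = P × e = 3.92 × 6.5 = 25.48 kip·in; bending f_b = M/S = 1.56 kip/in.
f_max = √(f_v² + f_b²) = √(0.28² + 1.56²) = 1.585 kip/in.
r_n/Ω = (1/2.0) × 0.6 × 70 × (0.707 × 0.1875) = 2.784 kip/in → adequate.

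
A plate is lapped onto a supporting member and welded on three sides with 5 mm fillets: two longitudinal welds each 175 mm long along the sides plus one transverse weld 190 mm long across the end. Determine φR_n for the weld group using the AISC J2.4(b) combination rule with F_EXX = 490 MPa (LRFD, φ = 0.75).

t_e = 0.707 × 5 = 3.535 mm.
R_nwl = 0.6 × 490 × 3.535 × 350 × 10⁻³ = 363.8 kN (longitudinal, 2 welds).
R_nwt = 0.6 × 490 × 3.535 × 190 × 10⁻³ = 197.5 kN (transverse, base value).
(i) R_nwl + R_nwt = 561.2 kN; (ii) 0.85 R_nwl + 1.5 R_nwt = 605.4 kN.
R_n = max = 605.4 kN [governs: (ii)]; φR_n = 454 kN.

φR_n ≈ 454 kN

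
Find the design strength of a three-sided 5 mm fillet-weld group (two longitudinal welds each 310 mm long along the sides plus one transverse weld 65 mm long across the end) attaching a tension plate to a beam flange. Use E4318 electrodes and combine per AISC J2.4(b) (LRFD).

φR_n ≈ 469 kN

E43XX → F_EXX = 430 MPa.
t_e = 0.707 × 5 = 3.535 mm.
R_nwl = 0.6 × 430 × 3.535 × 620 × 10⁻³ = 565.5 kN (longitudinal, 2 welds).
R_nwt = 0.6 × 430 × 3.535 × 65 × 10⁻³ = 59.28 kN (transverse, base value).
(i) R_nwl + R_nwt = 624.7 kN; (ii) 0.85 R_nwl + 1.5 R_nwt = 569.6 kN.
R_n = max = 624.7 kN [governs: (i)]; φR_n = 468.6 kN.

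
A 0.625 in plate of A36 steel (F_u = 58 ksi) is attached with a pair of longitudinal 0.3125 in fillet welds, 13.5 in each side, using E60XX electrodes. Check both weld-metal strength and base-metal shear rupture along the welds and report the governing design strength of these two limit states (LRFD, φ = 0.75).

E60XX → F_EXX = 60 ksi.
t_e = 0.707 × 0.3125 = 0.2209 in; L = 27 in.
Weld metal: φR_n = 0.75 × 0.6 × 60 × 0.2209 × 27 = 161.1 kip.
Base metal (shear rupture): φR_n = 0.75 × 0.6 × 58 × 0.625 × 27 = 440.4 kip.
Governing: weld metal.

φR_n ≈ 161 kip (weld metal governs)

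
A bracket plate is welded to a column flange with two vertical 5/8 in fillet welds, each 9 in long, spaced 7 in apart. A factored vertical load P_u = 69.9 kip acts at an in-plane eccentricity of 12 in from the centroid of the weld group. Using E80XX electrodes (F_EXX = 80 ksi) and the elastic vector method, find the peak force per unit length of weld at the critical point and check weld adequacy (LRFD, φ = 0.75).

f_max ≈ 16.7 kip/in; NOT adequate

Total weld length L_w = 18 in. Treat welds as unit-width lines.
Polar moment about centroid: J = 2[d³/12 + d(b/2)²] = 2[9³/12 + 9×3.5²] = 342 in³.
Direct shear f_v = P/L_w = 69.9 / 18 = 3.883 kip/in (vertical).
Torsion M = P·e = 69.9 × 12 = 838.8 kip·in.
Critical point at (x, y) = (3.5, 4.5) from centroid. f_tx = M·y/J = 11.04 kip/in; f_ty = M·x/J = 8.584 kip/in.
Resultant f_max = √[f_tx² + (f_v + f_ty)²] = √[11.04² + (3.883 + 8.584)²] = 16.65 kip/in.
Capacity per unit length: φr_n = 0.75 × 0.6 × 80 × (0.707 × 0.625) = 15.91 kip/in.
16.65 > 15.91 → NOT adequate.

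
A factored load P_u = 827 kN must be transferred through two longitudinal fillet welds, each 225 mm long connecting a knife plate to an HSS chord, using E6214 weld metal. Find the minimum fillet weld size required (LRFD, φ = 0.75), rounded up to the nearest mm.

w = 10 mm

E62XX → F_EXX = 620 MPa.
Total weld length L = 450 mm.
Required throat t_e = P_u / (φ × 0.6 F_EXX × L) = 827 / (0.75 × 0.6 × 620 × 450 × 10⁻³) = 6.587 mm.
Required leg w = t_e / 0.707 = 9.317 mm → use 10 mm.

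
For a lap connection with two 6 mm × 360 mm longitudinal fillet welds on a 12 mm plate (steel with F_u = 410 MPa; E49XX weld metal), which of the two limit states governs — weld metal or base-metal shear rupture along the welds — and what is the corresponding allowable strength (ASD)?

E49XX → F_EXX = 490 MPa.
t_e = 0.707 × 6 = 4.242 mm; L = 720 mm.
Weld metal: R_n/Ω = (1/2.0) × 0.6 × 490 × 4.242 × 720 × 10⁻³ = 449 kN.
Base metal (shear rupture): R_n/Ω = (1/2.0) × 0.6 × 410 × 12 × 720 × 10⁻³ = 1063 kN.
Governing: weld metal.

R_n/Ω ≈ 449 kN (weld metal governs)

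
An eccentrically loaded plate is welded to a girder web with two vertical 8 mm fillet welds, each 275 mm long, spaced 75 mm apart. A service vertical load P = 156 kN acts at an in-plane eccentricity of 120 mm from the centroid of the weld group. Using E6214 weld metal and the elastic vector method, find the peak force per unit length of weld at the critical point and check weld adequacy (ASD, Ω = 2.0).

f_max ≈ 755 N/mm; adequate

E62XX → F_EXX = 620 MPa.
Total weld length L_w = 550 mm. Treat welds as unit-width lines.
Polar moment about centroid: J = 2[d³/12 + d(b/2)²] = 2[275³/12 + 275×37.5²] = 4240000 mm³.
Direct shear f_v = P/L_w = 156×10³ / 550 = 283.6 N/mm (vertical).
Torsion M = P·e = 156×10³ × 120 = 18720000 N·mm.
Critical point at (x, y) = (37.5, 137.5) from centroid. f_tx = M·y/J = 607.1 N/mm; f_ty = M·x/J = 165.6 N/mm.
Resultant f_max = √[f_tx² + (f_v + f_ty)²] = √[607.1² + (283.6 + 165.6)²] = 755.3 N/mm.
Capacity per unit length: r_n/Ω = (1/2.0) × 0.6 × 620 × (0.707 × 8) = 1052 N/mm.
755.3 ≤ 1052 → adequate.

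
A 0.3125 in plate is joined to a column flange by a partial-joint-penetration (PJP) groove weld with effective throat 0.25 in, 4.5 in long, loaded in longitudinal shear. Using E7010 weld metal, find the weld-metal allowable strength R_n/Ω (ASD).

E70XX → F_EXX = 70 ksi.
Effective throat (given) t_e = 0.25 in.
A_we = 0.25 × 4.5 = 1.125 in².
F_nw = 0.6 F_EXX = 42 ksi.
R_n/Ω = (42 × 1.125) / 2.0 = 23.62 kip.

R_n/Ω ≈ 23.6 kip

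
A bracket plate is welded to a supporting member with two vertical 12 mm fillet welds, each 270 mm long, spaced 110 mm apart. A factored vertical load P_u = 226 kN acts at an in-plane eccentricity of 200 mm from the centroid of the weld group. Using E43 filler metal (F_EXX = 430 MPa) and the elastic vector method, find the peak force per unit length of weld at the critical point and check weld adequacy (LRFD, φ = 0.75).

f_max ≈ 1550 N/mm; adequate

Total weld length L_w = 540 mm. Treat welds as unit-width lines.
Polar moment about centroid: J = 2[d³/12 + d(b/2)²] = 2[270³/12 + 270×55²] = 4914000 mm³.
Direct shear f_v = P/L_w = 226×10³ / 540 = 418.5 N/mm (vertical).
Torsion M = P·e = 226×10³ × 200 = 45200000 N·mm.
Critical point at (x, y) = (55, 135) from centroid. f_tx = M·y/J = 1242 N/mm; f_ty = M·x/J = 505.9 N/mm.
Resultant f_max = √[f_tx² + (f_v + f_ty)²] = √[1242² + (418.5 + 505.9)²] = 1548 N/mm.
Capacity per unit length: φr_n = 0.75 × 0.6 × 430 × (0.707 × 12) = 1642 N/mm.
1548 ≤ 1642 → adequate.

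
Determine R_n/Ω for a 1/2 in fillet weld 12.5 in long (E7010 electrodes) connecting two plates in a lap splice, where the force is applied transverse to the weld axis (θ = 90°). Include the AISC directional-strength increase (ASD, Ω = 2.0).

E70XX → F_EXX = 70 ksi.
t_e = 0.707 × 0.5 = 0.3535 in; A_we = 0.3535 × 12.5 = 4.419 in².
Directional factor: 1.0 + 0.5 sin^1.5(90°) = 1.5.
F_nw = 0.6 × 70 × 1.5 = 63 ksi.
R_n/Ω = (63 × 4.419) / 2.0 = 139.2 kips.

R_n/Ω ≈ 139 kips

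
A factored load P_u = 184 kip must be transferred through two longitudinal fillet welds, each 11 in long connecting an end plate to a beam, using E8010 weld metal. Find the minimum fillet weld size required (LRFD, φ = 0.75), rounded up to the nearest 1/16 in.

E80XX → F_EXX = 80 ksi.
Total weld length L = 22 in.
Required throat t_e = P_u / (φ × 0.6 F_EXX × L) = 184 / (0.75 × 0.6 × 80 × 22) = 0.2323 in.
Required leg w = t_e / 0.707 = 0.3286 in → use 3/8 in.

w = 3/8 in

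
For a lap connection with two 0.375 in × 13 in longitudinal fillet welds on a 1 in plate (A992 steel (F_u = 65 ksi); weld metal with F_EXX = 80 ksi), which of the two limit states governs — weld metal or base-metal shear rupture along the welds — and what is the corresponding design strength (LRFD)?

t_e = 0.707 × 0.375 = 0.2651 in; L = 26 in.
Weld metal: φR_n = 0.75 × 0.6 × 80 × 0.2651 × 26 = 248.2 kip.
Base metal (shear rupture): φR_n = 0.75 × 0.6 × 65 × 1 × 26 = 760.5 kip.
Governing: weld metal.

φR_n ≈ 248 kip (weld metal governs)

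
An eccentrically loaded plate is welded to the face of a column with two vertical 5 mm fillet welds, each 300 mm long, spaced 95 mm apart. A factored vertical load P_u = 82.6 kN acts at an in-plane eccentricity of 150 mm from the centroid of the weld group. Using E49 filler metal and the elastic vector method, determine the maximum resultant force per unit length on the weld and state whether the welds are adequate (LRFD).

E49XX → F_EXX = 490 MPa.
Total weld length L_w = 600 mm. Treat welds as unit-width lines.
Polar moment about centroid: J = 2[d³/12 + d(b/2)²] = 2[300³/12 + 300×47.5²] = 5854000 mm³.
Direct shear f_v = P/L_w = 82.6×10³ / 600 = 137.7 N/mm (vertical).
Torsion M = P·e = 82.6×10³ × 150 = 12390000 N·mm.
Critical point at (x, y) = (47.5, 150) from centroid. f_tx = M·y/J = 317.5 N/mm; f_ty = M·x/J = 100.5 N/mm.
Resultant f_max = √[f_tx² + (f_v + f_ty)²] = √[317.5² + (137.7 + 100.5)²] = 396.9 N/mm.
Capacity per unit length: φr_n = 0.75 × 0.6 × 490 × (0.707 × 5) = 779.5 N/mm.
396.9 ≤ 779.5 → adequate.

f_max ≈ 397 N/mm; adequate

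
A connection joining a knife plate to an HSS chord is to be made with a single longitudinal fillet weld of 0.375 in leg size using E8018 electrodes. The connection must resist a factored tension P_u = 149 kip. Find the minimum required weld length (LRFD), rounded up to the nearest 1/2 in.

E80XX → F_EXX = 80 ksi.
Throat t_e = 0.707 × 0.375 = 0.2651 in.
φr_n = 0.75 × 0.6 × 80 × 0.2651 = 9.544 kip/in.
L_req = P_u / φr_n = 149 / 9.544 = 15.61 in total.
Round up → use L = 16 in.

L = 16 in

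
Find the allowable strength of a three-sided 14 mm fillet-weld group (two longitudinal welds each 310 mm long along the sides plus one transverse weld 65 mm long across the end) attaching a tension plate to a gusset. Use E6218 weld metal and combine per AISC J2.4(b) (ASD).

R_n/Ω ≈ 1260 kN

E62XX → F_EXX = 620 MPa.
t_e = 0.707 × 14 = 9.898 mm.
R_nwl = 0.6 × 620 × 9.898 × 620 × 10⁻³ = 2283 kN (longitudinal, 2 welds).
R_nwt = 0.6 × 620 × 9.898 × 65 × 10⁻³ = 239.3 kN (transverse, base value).
(i) R_nwl + R_nwt = 2522 kN; (ii) 0.85 R_nwl + 1.5 R_nwt = 2299 kN.
R_n = max = 2522 kN [governs: (i)]; R_n/Ω = 1261 kN.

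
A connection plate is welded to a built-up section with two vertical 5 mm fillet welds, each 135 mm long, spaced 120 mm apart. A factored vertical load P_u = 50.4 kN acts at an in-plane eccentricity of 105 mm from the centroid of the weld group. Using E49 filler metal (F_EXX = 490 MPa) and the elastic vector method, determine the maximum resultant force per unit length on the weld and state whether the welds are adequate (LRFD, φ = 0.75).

Total weld length L_w = 270 mm. Treat welds as unit-width lines.
Polar moment about centroid: J = 2[d³/12 + d(b/2)²] = 2[135³/12 + 135×60²] = 1382000 mm³.
Direct shear f_v = P/L_w = 50.4×10³ / 270 = 186.7 N/mm (vertical).
Torsion M = P·e = 50.4×10³ × 105 = 5292000 N·mm.
Critical point at (x, y) = (60, 67.5) from centroid. f_tx = M·y/J = 258.5 N/mm; f_ty = M·x/J = 229.7 N/mm.
Resultant f_max = √[f_tx² + (f_v + f_ty)²] = √[258.5² + (186.7 + 229.7)²] = 490.1 N/mm.
Capacity per unit length: φr_n = 0.75 × 0.6 × 490 × (0.707 × 5) = 779.5 N/mm.
490.1 ≤ 779.5 → adequate.

f_max ≈ 490 N/mm; adequate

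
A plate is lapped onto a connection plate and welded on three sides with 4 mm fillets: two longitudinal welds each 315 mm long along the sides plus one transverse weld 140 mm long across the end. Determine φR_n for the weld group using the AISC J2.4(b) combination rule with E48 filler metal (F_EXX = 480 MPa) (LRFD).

t_e = 0.707 × 4 = 2.828 mm.
R_nwl = 0.6 × 480 × 2.828 × 630 × 10⁻³ = 513.1 kN (longitudinal, 2 welds).
R_nwt = 0.6 × 480 × 2.828 × 140 × 10⁻³ = 114 kN (transverse, base value).
(i) R_nwl + R_nwt = 627.1 kN; (ii) 0.85 R_nwl + 1.5 R_nwt = 607.2 kN.
R_n = max = 627.1 kN [governs: (i)]; φR_n = 470.4 kN.

φR_n ≈ 470 kN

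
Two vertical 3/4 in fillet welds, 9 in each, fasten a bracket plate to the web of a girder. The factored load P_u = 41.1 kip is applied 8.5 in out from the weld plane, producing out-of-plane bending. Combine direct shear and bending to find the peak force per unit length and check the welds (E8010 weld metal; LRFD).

f_max ≈ 13.1 kip/in; adequate

E80XX → F_EXX = 80 ksi.
L_w = 2 × 9 = 18 in; section modulus (unit throat) S = 2 × L²/6 = 27 in².
Direct shear f_v = P/L_w = 41.1/18 = 2.283 kip/in.
Moment M = P × e = 41.1 × 8.5 = 349.35 kip·in; bending f_b = M/S = 12.94 kip/in.
f_max = √(f_v² + f_b²) = √(2.283² + 12.94²) = 13.14 kip/in.
φr_n = 0.75 × 0.6 × 80 × (0.707 × 0.75) = 19.09 kip/in → adequate.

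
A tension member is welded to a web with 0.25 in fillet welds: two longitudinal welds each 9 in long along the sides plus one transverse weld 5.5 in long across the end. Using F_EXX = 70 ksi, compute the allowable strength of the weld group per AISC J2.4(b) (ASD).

t_e = 0.707 × 0.25 = 0.1767 in.
R_nwl = 0.6 × 70 × 0.1767 × 18 = 133.6 kip (longitudinal, 2 welds).
R_nwt = 0.6 × 70 × 0.1767 × 5.5 = 40.83 kip (transverse, base value).
(i) R_nwl + R_nwt = 174.5 kip; (ii) 0.85 R_nwl + 1.5 R_nwt = 174.8 kip.
R_n = max = 174.8 kip [governs: (ii)]; R_n/Ω = 87.41 kip.

R_n/Ω ≈ 87.4 kip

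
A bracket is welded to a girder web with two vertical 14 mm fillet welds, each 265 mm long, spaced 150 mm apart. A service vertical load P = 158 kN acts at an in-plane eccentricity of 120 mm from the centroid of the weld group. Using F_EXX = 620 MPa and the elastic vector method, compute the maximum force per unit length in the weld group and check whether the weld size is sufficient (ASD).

Total weld length L_w = 530 mm. Treat welds as unit-width lines.
Polar moment about centroid: J = 2[d³/12 + d(b/2)²] = 2[265³/12 + 265×75²] = 6083000 mm³.
Direct shear f_v = P/L_w = 158×10³ / 530 = 298.1 N/mm (vertical).
Torsion M = P·e = 158×10³ × 120 = 18960000 N·mm.
Critical point at (x, y) = (75, 132.5) from centroid. f_tx = M·y/J = 413 N/mm; f_ty = M·x/J = 233.8 N/mm.
Resultant f_max = √[f_tx² + (f_v + f_ty)²] = √[413² + (298.1 + 233.8)²] = 673.4 N/mm.
Capacity per unit length: r_n/Ω = (1/2.0) × 0.6 × 620 × (0.707 × 14) = 1841 N/mm.
673.4 ≤ 1841 → adequate.

f_max ≈ 673 N/mm; adequate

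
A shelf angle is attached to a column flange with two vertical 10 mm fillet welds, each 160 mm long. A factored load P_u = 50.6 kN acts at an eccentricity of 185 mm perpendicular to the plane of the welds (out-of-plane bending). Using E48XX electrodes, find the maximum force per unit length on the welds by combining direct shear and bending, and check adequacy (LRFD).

f_max ≈ 1110 N/mm; adequate

E48XX → F_EXX = 480 MPa.
L_w = 2 × 160 = 320 mm; section modulus (unit throat) S = 2 × L²/6 = 8533 mm².
Direct shear f_v = P/L_w = 50.6×10³/320 = 158.1 N/mm.
Moment M = P × e = 50.6×10³ × 185 = 9361000 N·mm; bending f_b = M/S = 1097 N/mm.
f_max = √(f_v² + f_b²) = √(158.1² + 1097²) = 1108 N/mm.
φr_n = 0.75 × 0.6 × 480 × (0.707 × 10) = 1527 N/mm → adequate.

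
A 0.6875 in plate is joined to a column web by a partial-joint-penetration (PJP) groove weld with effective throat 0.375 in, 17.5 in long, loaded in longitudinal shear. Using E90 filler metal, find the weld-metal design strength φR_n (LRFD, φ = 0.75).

E90XX → F_EXX = 90 ksi.
Effective throat (given) t_e = 0.375 in.
A_we = 0.375 × 17.5 = 6.562 in².
F_nw = 0.6 F_EXX = 54 ksi.
φR_n = 0.75 × 54 × 6.562 = 265.8 kips.

φR_n ≈ 266 kips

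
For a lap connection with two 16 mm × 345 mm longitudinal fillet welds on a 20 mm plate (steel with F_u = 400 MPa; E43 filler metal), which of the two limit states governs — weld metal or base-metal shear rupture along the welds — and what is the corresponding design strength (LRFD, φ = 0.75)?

E43XX → F_EXX = 430 MPa.
t_e = 0.707 × 16 = 11.31 mm; L = 690 mm.
Weld metal: φR_n = 0.75 × 0.6 × 430 × 11.31 × 690 × 10⁻³ = 1510 kN.
Base metal (shear rupture): φR_n = 0.75 × 0.6 × 400 × 20 × 690 × 10⁻³ = 2484 kN.
Governing: weld metal.

φR_n ≈ 1510 kN (weld metal governs)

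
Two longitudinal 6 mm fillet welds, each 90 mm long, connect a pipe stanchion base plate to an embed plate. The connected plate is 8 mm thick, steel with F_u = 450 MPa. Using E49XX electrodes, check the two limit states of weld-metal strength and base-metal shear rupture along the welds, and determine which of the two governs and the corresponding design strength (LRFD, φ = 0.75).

φR_n ≈ 168 kN (weld metal governs)

E49XX → F_EXX = 490 MPa.
t_e = 0.707 × 6 = 4.242 mm; L = 180 mm.
Weld metal: φR_n = 0.75 × 0.6 × 490 × 4.242 × 180 × 10⁻³ = 168.4 kN.
Base metal (shear rupture): φR_n = 0.75 × 0.6 × 450 × 8 × 180 × 10⁻³ = 291.6 kN.
Governing: weld metal.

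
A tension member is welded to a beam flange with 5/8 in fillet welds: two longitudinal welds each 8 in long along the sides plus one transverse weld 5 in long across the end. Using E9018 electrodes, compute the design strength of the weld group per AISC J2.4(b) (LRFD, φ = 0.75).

φR_n ≈ 378 kips

E90XX → F_EXX = 90 ksi.
t_e = 0.707 × 0.625 = 0.4419 in.
R_nwl = 0.6 × 90 × 0.4419 × 16 = 381.8 kips (longitudinal, 2 welds).
R_nwt = 0.6 × 90 × 0.4419 × 5 = 119.3 kips (transverse, base value).
(i) R_nwl + R_nwt = 501.1 kips; (ii) 0.85 R_nwl + 1.5 R_nwt = 503.5 kips.
R_n = max = 503.5 kips [governs: (ii)]; φR_n = 377.6 kips.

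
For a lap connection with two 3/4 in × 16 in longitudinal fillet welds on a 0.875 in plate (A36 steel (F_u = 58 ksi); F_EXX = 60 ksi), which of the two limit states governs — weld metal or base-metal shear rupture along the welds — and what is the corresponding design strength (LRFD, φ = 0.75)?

t_e = 0.707 × 0.75 = 0.5302 in; L = 32 in.
Weld metal: φR_n = 0.75 × 0.6 × 60 × 0.5302 × 32 = 458.1 kip.
Base metal (shear rupture): φR_n = 0.75 × 0.6 × 58 × 0.875 × 32 = 730.8 kip.
Governing: weld metal.

φR_n ≈ 458 kip (weld metal governs)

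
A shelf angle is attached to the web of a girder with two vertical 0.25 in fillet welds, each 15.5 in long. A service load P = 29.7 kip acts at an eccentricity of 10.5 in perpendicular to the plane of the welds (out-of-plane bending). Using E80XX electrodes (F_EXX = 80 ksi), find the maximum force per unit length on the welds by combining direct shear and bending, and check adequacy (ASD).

f_max ≈ 4.01 kip/in; adequate

L_w = 2 × 15.5 = 31 in; section modulus (unit throat) S = 2 × L²/6 = 80.08 in².
Direct shear f_v = P/L_w = 29.7/31 = 0.9581 kip/in.
Moment M = P × e = 29.7 × 10.5 = 311.85 kip·in; bending f_b = M/S = 3.894 kip/in.
f_max = √(f_v² + f_b²) = √(0.9581² + 3.894²) = 4.01 kip/in.
r_n/Ω = (1/2.0) × 0.6 × 80 × (0.707 × 0.25) = 4.242 kip/in → adequate.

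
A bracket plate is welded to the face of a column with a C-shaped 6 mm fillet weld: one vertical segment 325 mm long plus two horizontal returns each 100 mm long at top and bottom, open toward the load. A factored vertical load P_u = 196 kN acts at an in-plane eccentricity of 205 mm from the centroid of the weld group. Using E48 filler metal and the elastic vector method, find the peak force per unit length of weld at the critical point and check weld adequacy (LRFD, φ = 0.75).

E48XX → F_EXX = 480 MPa.
Total weld length L_w = 525 mm. Treat welds as unit-width lines.
Centroid: x̄ = 2×100×50 / 525 = 19.05 mm from the vertical weld.
Polar moment about centroid: J = I_x + I_y = [325³/12 + 2×100×162.5²] + [325×19.05² + 2(100³/12 + 100×30.95²)] = 8618000 mm³.
Direct shear f_v = P/L_w = 196×10³ / 525 = 373.3 N/mm (vertical).
Torsion M = P·e = 196×10³ × 205 = 40180000 N·mm.
Critical point at (x, y) = (80.95, 162.5) from centroid. f_tx = M·y/J = 757.6 N/mm; f_ty = M·x/J = 377.4 N/mm.
Resultant f_max = √[f_tx² + (f_v + f_ty)²] = √[757.6² + (373.3 + 377.4)²] = 1067 N/mm.
Capacity per unit length: φr_n = 0.75 × 0.6 × 480 × (0.707 × 6) = 916.3 N/mm.
1067 > 916.3 → NOT adequate.

f_max ≈ 1070 N/mm; NOT adequate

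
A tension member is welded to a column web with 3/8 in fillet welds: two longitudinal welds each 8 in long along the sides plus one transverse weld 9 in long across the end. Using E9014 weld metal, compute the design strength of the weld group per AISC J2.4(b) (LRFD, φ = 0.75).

φR_n ≈ 291 kip

E90XX → F_EXX = 90 ksi.
t_e = 0.707 × 0.375 = 0.2651 in.
R_nwl = 0.6 × 90 × 0.2651 × 16 = 229.1 kip (longitudinal, 2 welds).
R_nwt = 0.6 × 90 × 0.2651 × 9 = 128.9 kip (transverse, base value).
(i) R_nwl + R_nwt = 357.9 kip; (ii) 0.85 R_nwl + 1.5 R_nwt = 388 kip.
R_n = max = 388 kip [governs: (ii)]; φR_n = 291 kip.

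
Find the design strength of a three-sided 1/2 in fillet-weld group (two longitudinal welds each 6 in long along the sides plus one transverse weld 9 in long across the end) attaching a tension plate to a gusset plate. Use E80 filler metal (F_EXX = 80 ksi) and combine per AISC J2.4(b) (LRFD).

t_e = 0.707 × 0.5 = 0.3535 in.
R_nwl = 0.6 × 80 × 0.3535 × 12 = 203.6 kip (longitudinal, 2 welds).
R_nwt = 0.6 × 80 × 0.3535 × 9 = 152.7 kip (transverse, base value).
(i) R_nwl + R_nwt = 356.3 kip; (ii) 0.85 R_nwl + 1.5 R_nwt = 402.1 kip.
R_n = max = 402.1 kip [governs: (ii)]; φR_n = 301.6 kip.

φR_n ≈ 302 kip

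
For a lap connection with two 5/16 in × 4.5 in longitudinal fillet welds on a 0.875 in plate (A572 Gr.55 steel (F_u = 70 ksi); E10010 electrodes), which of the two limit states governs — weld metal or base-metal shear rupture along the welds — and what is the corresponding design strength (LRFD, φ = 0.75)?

φR_n ≈ 89.5 kip (weld metal governs)

E100XX → F_EXX = 100 ksi.
t_e = 0.707 × 0.3125 = 0.2209 in; L = 9 in.
Weld metal: φR_n = 0.75 × 0.6 × 100 × 0.2209 × 9 = 89.48 kip.
Base metal (shear rupture): φR_n = 0.75 × 0.6 × 70 × 0.875 × 9 = 248.1 kip.
Governing: weld metal.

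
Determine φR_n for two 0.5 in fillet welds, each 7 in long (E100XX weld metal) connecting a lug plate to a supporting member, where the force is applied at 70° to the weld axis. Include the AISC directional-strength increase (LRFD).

E100XX → F_EXX = 100 ksi.
t_e = 0.707 × 0.5 = 0.3535 in; A_we = 0.3535 × 14 = 4.949 in².
Directional factor: 1.0 + 0.5 sin^1.5(70°) = 1.455.
F_nw = 0.6 × 100 × 1.455 = 87.33 ksi.
φR_n = 0.75 × 87.33 × 4.949 = 324.1 kip.

φR_n ≈ 324 kip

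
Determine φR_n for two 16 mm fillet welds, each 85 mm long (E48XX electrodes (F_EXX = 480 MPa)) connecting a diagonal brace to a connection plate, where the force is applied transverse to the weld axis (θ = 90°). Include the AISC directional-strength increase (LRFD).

φR_n ≈ 623 kN

t_e = 0.707 × 16 = 11.31 mm; A_we = 11.31 × 170 = 1923 mm².
Directional factor: 1.0 + 0.5 sin^1.5(90°) = 1.5.
F_nw = 0.6 × 480 × 1.5 = 432 MPa.
φR_n = 0.75 × 432 × 1923 × 10⁻³ = 623.1 kN.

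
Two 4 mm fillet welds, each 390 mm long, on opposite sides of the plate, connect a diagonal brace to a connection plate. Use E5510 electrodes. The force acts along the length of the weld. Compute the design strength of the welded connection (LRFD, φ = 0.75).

φR_n ≈ 546 kN

E55XX → F_EXX = 550 MPa.
Effective throat t_e = 0.707 × 4 = 2.828 mm.
Total length L = 780 mm; A_we = 2.828 × 780 = 2206 mm².
F_nw = 0.6 F_EXX = 0.6 × 550 = 330 MPa.
φR_n = 0.75 × 330 × 2206 × 10⁻³ = 545.9 kN.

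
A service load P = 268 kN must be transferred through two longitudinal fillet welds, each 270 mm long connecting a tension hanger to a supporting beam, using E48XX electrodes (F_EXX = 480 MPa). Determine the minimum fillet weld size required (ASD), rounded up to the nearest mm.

w = 5 mm

Total weld length L = 540 mm.
Required throat t_e = P × Ω / (0.6 F_EXX × L) = 268 × 2.0 / (0.6 × 480 × 540 × 10⁻³) = 3.447 mm.
Required leg w = t_e / 0.707 = 4.875 mm → use 5 mm.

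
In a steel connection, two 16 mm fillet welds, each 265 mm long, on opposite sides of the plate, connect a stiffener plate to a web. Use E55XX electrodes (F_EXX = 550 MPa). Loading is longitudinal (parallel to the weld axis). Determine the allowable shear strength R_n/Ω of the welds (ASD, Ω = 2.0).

R_n/Ω ≈ 989 kN

Effective throat t_e = 0.707 × 16 = 11.31 mm.
Total length L = 530 mm; A_we = 11.31 × 530 = 5995 mm².
F_nw = 0.6 F_EXX = 0.6 × 550 = 330 MPa.
R_n = 330 × 5995 × 10⁻³ = 1978 kN; R_n/Ω = 1978/2.0 = 989.2 kN.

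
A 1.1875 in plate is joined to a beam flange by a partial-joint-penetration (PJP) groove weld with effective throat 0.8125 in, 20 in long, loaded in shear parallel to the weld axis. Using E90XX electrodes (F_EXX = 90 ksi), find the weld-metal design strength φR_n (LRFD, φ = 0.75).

Effective throat (given) t_e = 0.8125 in.
A_we = 0.8125 × 20 = 16.25 in².
F_nw = 0.6 F_EXX = 54 ksi.
φR_n = 0.75 × 54 × 16.25 = 658.1 kip.

φR_n ≈ 658 kip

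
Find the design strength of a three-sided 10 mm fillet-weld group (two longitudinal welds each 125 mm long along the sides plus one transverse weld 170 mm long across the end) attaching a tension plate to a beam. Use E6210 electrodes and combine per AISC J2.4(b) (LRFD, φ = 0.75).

E62XX → F_EXX = 620 MPa.
t_e = 0.707 × 10 = 7.07 mm.
R_nwl = 0.6 × 620 × 7.07 × 250 × 10⁻³ = 657.5 kN (longitudinal, 2 welds).
R_nwt = 0.6 × 620 × 7.07 × 170 × 10⁻³ = 447.1 kN (transverse, base value).
(i) R_nwl + R_nwt = 1105 kN; (ii) 0.85 R_nwl + 1.5 R_nwt = 1230 kN.
R_n = max = 1230 kN [governs: (ii)]; φR_n = 922.2 kN.

φR_n ≈ 922 kN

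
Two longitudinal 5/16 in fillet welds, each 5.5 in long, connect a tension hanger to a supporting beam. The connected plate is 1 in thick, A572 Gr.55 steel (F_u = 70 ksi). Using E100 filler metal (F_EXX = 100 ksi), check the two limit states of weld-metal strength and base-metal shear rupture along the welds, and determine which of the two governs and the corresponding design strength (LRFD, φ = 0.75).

t_e = 0.707 × 0.3125 = 0.2209 in; L = 11 in.
Weld metal: φR_n = 0.75 × 0.6 × 100 × 0.2209 × 11 = 109.4 kips.
Base metal (shear rupture): φR_n = 0.75 × 0.6 × 70 × 1 × 11 = 346.5 kips.
Governing: weld metal.

φR_n ≈ 109 kips (weld metal governs)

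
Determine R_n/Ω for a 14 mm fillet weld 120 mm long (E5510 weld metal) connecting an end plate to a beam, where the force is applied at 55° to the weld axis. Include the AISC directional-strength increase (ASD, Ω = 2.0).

E55XX → F_EXX = 550 MPa.
t_e = 0.707 × 14 = 9.898 mm; A_we = 9.898 × 120 = 1188 mm².
Directional factor: 1.0 + 0.5 sin^1.5(55°) = 1.371.
F_nw = 0.6 × 550 × 1.371 = 452.3 MPa.
R_n/Ω = (452.3 × 1188) / 2.0 × 10⁻³ = 268.6 kN.

R_n/Ω ≈ 269 kN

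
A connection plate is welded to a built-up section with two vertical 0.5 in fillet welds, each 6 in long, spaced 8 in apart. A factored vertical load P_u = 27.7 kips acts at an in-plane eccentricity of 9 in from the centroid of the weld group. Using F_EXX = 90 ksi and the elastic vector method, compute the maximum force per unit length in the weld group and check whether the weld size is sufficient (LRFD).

f_max ≈ 7.44 kip/in; adequate

Total weld length L_w = 12 in. Treat welds as unit-width lines.
Polar moment about centroid: J = 2[d³/12 + d(b/2)²] = 2[6³/12 + 6×4²] = 228 in³.
Direct shear f_v = P/L_w = 27.7 / 12 = 2.308 kip/in (vertical).
Torsion M = P·e = 27.7 × 9 = 249.3 kip·in.
Critical point at (x, y) = (4, 3) from centroid. f_tx = M·y/J = 3.28 kip/in; f_ty = M·x/J = 4.374 kip/in.
Resultant f_max = √[f_tx² + (f_v + f_ty)²] = √[3.28² + (2.308 + 4.374)²] = 7.444 kip/in.
Capacity per unit length: φr_n = 0.75 × 0.6 × 90 × (0.707 × 0.5) = 14.32 kip/in.
7.444 ≤ 14.32 → adequate.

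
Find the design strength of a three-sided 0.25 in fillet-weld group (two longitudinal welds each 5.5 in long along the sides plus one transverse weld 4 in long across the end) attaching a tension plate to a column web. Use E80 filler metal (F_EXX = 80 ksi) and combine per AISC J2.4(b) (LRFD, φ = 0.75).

t_e = 0.707 × 0.25 = 0.1767 in.
R_nwl = 0.6 × 80 × 0.1767 × 11 = 93.32 kip (longitudinal, 2 welds).
R_nwt = 0.6 × 80 × 0.1767 × 4 = 33.94 kip (transverse, base value).
(i) R_nwl + R_nwt = 127.3 kip; (ii) 0.85 R_nwl + 1.5 R_nwt = 130.2 kip.
R_n = max = 130.2 kip [governs: (ii)]; φR_n = 97.67 kip.

φR_n ≈ 97.7 kip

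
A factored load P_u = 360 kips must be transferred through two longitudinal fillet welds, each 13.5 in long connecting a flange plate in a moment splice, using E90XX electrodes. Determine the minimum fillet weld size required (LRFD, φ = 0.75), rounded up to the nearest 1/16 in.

E90XX → F_EXX = 90 ksi.
Total weld length L = 27 in.
Required throat t_e = P_u / (φ × 0.6 F_EXX × L) = 360 / (0.75 × 0.6 × 90 × 27) = 0.3292 in.
Required leg w = t_e / 0.707 = 0.4657 in → use 1/2 in.

w = 1/2 in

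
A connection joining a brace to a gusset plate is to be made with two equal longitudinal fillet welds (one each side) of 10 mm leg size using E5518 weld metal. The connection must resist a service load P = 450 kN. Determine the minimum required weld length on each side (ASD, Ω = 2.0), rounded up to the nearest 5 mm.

E55XX → F_EXX = 550 MPa.
Throat t_e = 0.707 × 10 = 7.07 mm.
r_n/Ω = (0.6 × 550 × 7.07) / 2.0 = 1167 N/mm = 1.167 kN/mm.
L_req = P / (r_n/Ω) = 450 / 1.167 = 385.8 mm total.
Per side: 385.8 / 2 = 192.9 mm.
Round up → use L = 195 mm on each side.

L = 195 mm on each side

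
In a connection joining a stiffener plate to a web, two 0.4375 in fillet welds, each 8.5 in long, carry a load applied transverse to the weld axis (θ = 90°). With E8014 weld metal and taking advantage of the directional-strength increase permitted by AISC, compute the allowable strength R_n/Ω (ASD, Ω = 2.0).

E80XX → F_EXX = 80 ksi.
t_e = 0.707 × 0.4375 = 0.3093 in; A_we = 0.3093 × 17 = 5.258 in².
Directional factor: 1.0 + 0.5 sin^1.5(90°) = 1.5.
F_nw = 0.6 × 80 × 1.5 = 72 ksi.
R_n/Ω = (72 × 5.258) / 2.0 = 189.3 kip.

R_n/Ω ≈ 189 kip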